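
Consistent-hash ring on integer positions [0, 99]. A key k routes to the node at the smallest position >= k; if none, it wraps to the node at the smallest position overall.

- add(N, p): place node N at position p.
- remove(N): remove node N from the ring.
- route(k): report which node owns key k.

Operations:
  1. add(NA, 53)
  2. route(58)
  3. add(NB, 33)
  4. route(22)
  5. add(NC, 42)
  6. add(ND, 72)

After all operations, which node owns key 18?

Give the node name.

Answer: NB

Derivation:
Op 1: add NA@53 -> ring=[53:NA]
Op 2: route key 58: none >= 58, wrap to smallest pos 53 -> NA
Op 3: add NB@33 -> ring=[33:NB,53:NA]
Op 4: route key 22: smallest pos >= 22 is 33 -> NB
Op 5: add NC@42 -> ring=[33:NB,42:NC,53:NA]
Op 6: add ND@72 -> ring=[33:NB,42:NC,53:NA,72:ND]
Final route key 18: smallest pos >= 18 is 33 -> NB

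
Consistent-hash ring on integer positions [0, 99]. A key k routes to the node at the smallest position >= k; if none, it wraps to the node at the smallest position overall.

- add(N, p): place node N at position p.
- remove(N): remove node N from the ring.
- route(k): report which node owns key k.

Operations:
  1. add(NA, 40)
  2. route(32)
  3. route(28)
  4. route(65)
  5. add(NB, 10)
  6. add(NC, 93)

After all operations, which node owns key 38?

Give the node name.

Answer: NA

Derivation:
Op 1: add NA@40 -> ring=[40:NA]
Op 2: route key 32: smallest pos >= 32 is 40 -> NA
Op 3: route key 28: smallest pos >= 28 is 40 -> NA
Op 4: route key 65: none >= 65, wrap to smallest pos 40 -> NA
Op 5: add NB@10 -> ring=[10:NB,40:NA]
Op 6: add NC@93 -> ring=[10:NB,40:NA,93:NC]
Final route key 38: smallest pos >= 38 is 40 -> NA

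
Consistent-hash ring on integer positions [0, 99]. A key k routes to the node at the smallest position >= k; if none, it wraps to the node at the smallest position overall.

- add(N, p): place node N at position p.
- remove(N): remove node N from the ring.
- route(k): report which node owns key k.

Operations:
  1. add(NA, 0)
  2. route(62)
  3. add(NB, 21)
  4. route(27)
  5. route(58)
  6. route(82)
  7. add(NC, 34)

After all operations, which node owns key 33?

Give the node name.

Op 1: add NA@0 -> ring=[0:NA]
Op 2: route key 62: none >= 62, wrap to smallest pos 0 -> NA
Op 3: add NB@21 -> ring=[0:NA,21:NB]
Op 4: route key 27: none >= 27, wrap to smallest pos 0 -> NA
Op 5: route key 58: none >= 58, wrap to smallest pos 0 -> NA
Op 6: route key 82: none >= 82, wrap to smallest pos 0 -> NA
Op 7: add NC@34 -> ring=[0:NA,21:NB,34:NC]
Final route key 33: smallest pos >= 33 is 34 -> NC

Answer: NC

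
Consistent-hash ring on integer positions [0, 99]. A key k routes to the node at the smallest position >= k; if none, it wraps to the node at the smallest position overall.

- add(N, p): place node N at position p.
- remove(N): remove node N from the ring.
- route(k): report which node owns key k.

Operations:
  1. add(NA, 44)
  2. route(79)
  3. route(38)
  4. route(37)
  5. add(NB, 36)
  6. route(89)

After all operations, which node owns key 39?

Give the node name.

Op 1: add NA@44 -> ring=[44:NA]
Op 2: route key 79: none >= 79, wrap to smallest pos 44 -> NA
Op 3: route key 38: smallest pos >= 38 is 44 -> NA
Op 4: route key 37: smallest pos >= 37 is 44 -> NA
Op 5: add NB@36 -> ring=[36:NB,44:NA]
Op 6: route key 89: none >= 89, wrap to smallest pos 36 -> NB
Final route key 39: smallest pos >= 39 is 44 -> NA

Answer: NA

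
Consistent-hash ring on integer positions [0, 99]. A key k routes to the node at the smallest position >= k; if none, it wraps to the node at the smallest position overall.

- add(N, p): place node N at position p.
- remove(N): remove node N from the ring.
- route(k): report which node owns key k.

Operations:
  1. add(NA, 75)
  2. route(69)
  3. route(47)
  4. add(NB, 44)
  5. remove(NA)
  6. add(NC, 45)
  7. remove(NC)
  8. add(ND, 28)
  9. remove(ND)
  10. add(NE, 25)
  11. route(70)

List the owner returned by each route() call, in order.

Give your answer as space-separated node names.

Op 1: add NA@75 -> ring=[75:NA]
Op 2: route key 69: smallest pos >= 69 is 75 -> NA
Op 3: route key 47: smallest pos >= 47 is 75 -> NA
Op 4: add NB@44 -> ring=[44:NB,75:NA]
Op 5: remove NA -> ring=[44:NB]
Op 6: add NC@45 -> ring=[44:NB,45:NC]
Op 7: remove NC -> ring=[44:NB]
Op 8: add ND@28 -> ring=[28:ND,44:NB]
Op 9: remove ND -> ring=[44:NB]
Op 10: add NE@25 -> ring=[25:NE,44:NB]
Op 11: route key 70: none >= 70, wrap to smallest pos 25 -> NE

Answer: NA NA NE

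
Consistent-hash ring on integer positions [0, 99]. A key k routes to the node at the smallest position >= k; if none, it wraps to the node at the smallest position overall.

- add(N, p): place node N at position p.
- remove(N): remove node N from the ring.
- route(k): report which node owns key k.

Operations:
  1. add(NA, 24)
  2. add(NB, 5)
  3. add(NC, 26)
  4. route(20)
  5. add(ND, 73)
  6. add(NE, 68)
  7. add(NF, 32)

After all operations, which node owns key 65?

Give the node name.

Op 1: add NA@24 -> ring=[24:NA]
Op 2: add NB@5 -> ring=[5:NB,24:NA]
Op 3: add NC@26 -> ring=[5:NB,24:NA,26:NC]
Op 4: route key 20: smallest pos >= 20 is 24 -> NA
Op 5: add ND@73 -> ring=[5:NB,24:NA,26:NC,73:ND]
Op 6: add NE@68 -> ring=[5:NB,24:NA,26:NC,68:NE,73:ND]
Op 7: add NF@32 -> ring=[5:NB,24:NA,26:NC,32:NF,68:NE,73:ND]
Final route key 65: smallest pos >= 65 is 68 -> NE

Answer: NE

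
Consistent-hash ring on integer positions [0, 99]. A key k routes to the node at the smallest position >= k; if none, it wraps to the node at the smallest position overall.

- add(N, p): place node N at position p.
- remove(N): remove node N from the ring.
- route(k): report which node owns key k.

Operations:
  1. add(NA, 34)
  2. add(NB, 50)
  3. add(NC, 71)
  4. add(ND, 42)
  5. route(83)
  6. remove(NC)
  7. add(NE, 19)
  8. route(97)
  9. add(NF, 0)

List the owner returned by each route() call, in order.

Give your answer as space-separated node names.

Answer: NA NE

Derivation:
Op 1: add NA@34 -> ring=[34:NA]
Op 2: add NB@50 -> ring=[34:NA,50:NB]
Op 3: add NC@71 -> ring=[34:NA,50:NB,71:NC]
Op 4: add ND@42 -> ring=[34:NA,42:ND,50:NB,71:NC]
Op 5: route key 83: none >= 83, wrap to smallest pos 34 -> NA
Op 6: remove NC -> ring=[34:NA,42:ND,50:NB]
Op 7: add NE@19 -> ring=[19:NE,34:NA,42:ND,50:NB]
Op 8: route key 97: none >= 97, wrap to smallest pos 19 -> NE
Op 9: add NF@0 -> ring=[0:NF,19:NE,34:NA,42:ND,50:NB]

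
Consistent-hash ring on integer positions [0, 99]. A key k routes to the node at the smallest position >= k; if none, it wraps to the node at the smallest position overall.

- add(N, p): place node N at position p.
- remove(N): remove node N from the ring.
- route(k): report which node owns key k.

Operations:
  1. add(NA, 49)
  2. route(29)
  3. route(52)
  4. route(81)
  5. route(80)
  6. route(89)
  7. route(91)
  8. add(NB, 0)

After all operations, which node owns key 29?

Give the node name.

Answer: NA

Derivation:
Op 1: add NA@49 -> ring=[49:NA]
Op 2: route key 29: smallest pos >= 29 is 49 -> NA
Op 3: route key 52: none >= 52, wrap to smallest pos 49 -> NA
Op 4: route key 81: none >= 81, wrap to smallest pos 49 -> NA
Op 5: route key 80: none >= 80, wrap to smallest pos 49 -> NA
Op 6: route key 89: none >= 89, wrap to smallest pos 49 -> NA
Op 7: route key 91: none >= 91, wrap to smallest pos 49 -> NA
Op 8: add NB@0 -> ring=[0:NB,49:NA]
Final route key 29: smallest pos >= 29 is 49 -> NA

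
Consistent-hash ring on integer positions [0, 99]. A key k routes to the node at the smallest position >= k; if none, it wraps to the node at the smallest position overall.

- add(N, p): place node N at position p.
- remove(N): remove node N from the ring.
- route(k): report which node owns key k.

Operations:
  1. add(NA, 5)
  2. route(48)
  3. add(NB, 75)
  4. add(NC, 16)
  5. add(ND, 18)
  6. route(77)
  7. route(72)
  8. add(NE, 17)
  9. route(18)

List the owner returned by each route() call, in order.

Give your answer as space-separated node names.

Op 1: add NA@5 -> ring=[5:NA]
Op 2: route key 48: none >= 48, wrap to smallest pos 5 -> NA
Op 3: add NB@75 -> ring=[5:NA,75:NB]
Op 4: add NC@16 -> ring=[5:NA,16:NC,75:NB]
Op 5: add ND@18 -> ring=[5:NA,16:NC,18:ND,75:NB]
Op 6: route key 77: none >= 77, wrap to smallest pos 5 -> NA
Op 7: route key 72: smallest pos >= 72 is 75 -> NB
Op 8: add NE@17 -> ring=[5:NA,16:NC,17:NE,18:ND,75:NB]
Op 9: route key 18: smallest pos >= 18 is 18 -> ND

Answer: NA NA NB ND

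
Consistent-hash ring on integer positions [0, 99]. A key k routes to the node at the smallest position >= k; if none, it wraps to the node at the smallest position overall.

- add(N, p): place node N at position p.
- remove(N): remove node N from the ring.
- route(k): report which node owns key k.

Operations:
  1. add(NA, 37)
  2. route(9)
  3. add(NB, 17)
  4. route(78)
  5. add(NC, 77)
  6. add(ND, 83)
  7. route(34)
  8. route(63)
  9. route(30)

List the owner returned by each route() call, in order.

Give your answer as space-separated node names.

Answer: NA NB NA NC NA

Derivation:
Op 1: add NA@37 -> ring=[37:NA]
Op 2: route key 9: smallest pos >= 9 is 37 -> NA
Op 3: add NB@17 -> ring=[17:NB,37:NA]
Op 4: route key 78: none >= 78, wrap to smallest pos 17 -> NB
Op 5: add NC@77 -> ring=[17:NB,37:NA,77:NC]
Op 6: add ND@83 -> ring=[17:NB,37:NA,77:NC,83:ND]
Op 7: route key 34: smallest pos >= 34 is 37 -> NA
Op 8: route key 63: smallest pos >= 63 is 77 -> NC
Op 9: route key 30: smallest pos >= 30 is 37 -> NA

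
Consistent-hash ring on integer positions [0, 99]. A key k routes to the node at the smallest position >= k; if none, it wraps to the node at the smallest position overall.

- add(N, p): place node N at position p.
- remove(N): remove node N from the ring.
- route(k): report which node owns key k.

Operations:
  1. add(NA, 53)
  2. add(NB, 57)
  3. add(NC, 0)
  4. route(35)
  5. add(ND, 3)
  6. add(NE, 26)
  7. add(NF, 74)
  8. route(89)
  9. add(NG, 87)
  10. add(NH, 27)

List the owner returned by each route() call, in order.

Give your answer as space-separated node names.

Answer: NA NC

Derivation:
Op 1: add NA@53 -> ring=[53:NA]
Op 2: add NB@57 -> ring=[53:NA,57:NB]
Op 3: add NC@0 -> ring=[0:NC,53:NA,57:NB]
Op 4: route key 35: smallest pos >= 35 is 53 -> NA
Op 5: add ND@3 -> ring=[0:NC,3:ND,53:NA,57:NB]
Op 6: add NE@26 -> ring=[0:NC,3:ND,26:NE,53:NA,57:NB]
Op 7: add NF@74 -> ring=[0:NC,3:ND,26:NE,53:NA,57:NB,74:NF]
Op 8: route key 89: none >= 89, wrap to smallest pos 0 -> NC
Op 9: add NG@87 -> ring=[0:NC,3:ND,26:NE,53:NA,57:NB,74:NF,87:NG]
Op 10: add NH@27 -> ring=[0:NC,3:ND,26:NE,27:NH,53:NA,57:NB,74:NF,87:NG]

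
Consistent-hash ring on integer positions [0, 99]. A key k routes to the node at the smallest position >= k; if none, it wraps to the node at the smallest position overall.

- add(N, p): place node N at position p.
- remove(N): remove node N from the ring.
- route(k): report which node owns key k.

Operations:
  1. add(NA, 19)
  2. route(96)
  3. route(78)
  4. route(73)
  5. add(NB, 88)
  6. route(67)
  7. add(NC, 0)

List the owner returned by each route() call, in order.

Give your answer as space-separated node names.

Op 1: add NA@19 -> ring=[19:NA]
Op 2: route key 96: none >= 96, wrap to smallest pos 19 -> NA
Op 3: route key 78: none >= 78, wrap to smallest pos 19 -> NA
Op 4: route key 73: none >= 73, wrap to smallest pos 19 -> NA
Op 5: add NB@88 -> ring=[19:NA,88:NB]
Op 6: route key 67: smallest pos >= 67 is 88 -> NB
Op 7: add NC@0 -> ring=[0:NC,19:NA,88:NB]

Answer: NA NA NA NB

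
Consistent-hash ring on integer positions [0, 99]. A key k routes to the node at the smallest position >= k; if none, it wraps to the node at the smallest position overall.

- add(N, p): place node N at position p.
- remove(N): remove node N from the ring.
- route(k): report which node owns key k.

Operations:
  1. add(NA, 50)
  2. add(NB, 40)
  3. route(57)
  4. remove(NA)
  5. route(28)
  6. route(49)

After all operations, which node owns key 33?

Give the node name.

Op 1: add NA@50 -> ring=[50:NA]
Op 2: add NB@40 -> ring=[40:NB,50:NA]
Op 3: route key 57: none >= 57, wrap to smallest pos 40 -> NB
Op 4: remove NA -> ring=[40:NB]
Op 5: route key 28: smallest pos >= 28 is 40 -> NB
Op 6: route key 49: none >= 49, wrap to smallest pos 40 -> NB
Final route key 33: smallest pos >= 33 is 40 -> NB

Answer: NB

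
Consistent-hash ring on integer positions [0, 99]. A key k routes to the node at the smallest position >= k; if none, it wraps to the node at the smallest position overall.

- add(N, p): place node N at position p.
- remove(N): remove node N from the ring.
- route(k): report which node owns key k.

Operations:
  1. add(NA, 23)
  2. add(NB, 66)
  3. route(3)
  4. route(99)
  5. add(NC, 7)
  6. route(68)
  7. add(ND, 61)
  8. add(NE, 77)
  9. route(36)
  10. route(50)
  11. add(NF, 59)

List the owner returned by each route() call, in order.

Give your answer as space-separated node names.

Answer: NA NA NC ND ND

Derivation:
Op 1: add NA@23 -> ring=[23:NA]
Op 2: add NB@66 -> ring=[23:NA,66:NB]
Op 3: route key 3: smallest pos >= 3 is 23 -> NA
Op 4: route key 99: none >= 99, wrap to smallest pos 23 -> NA
Op 5: add NC@7 -> ring=[7:NC,23:NA,66:NB]
Op 6: route key 68: none >= 68, wrap to smallest pos 7 -> NC
Op 7: add ND@61 -> ring=[7:NC,23:NA,61:ND,66:NB]
Op 8: add NE@77 -> ring=[7:NC,23:NA,61:ND,66:NB,77:NE]
Op 9: route key 36: smallest pos >= 36 is 61 -> ND
Op 10: route key 50: smallest pos >= 50 is 61 -> ND
Op 11: add NF@59 -> ring=[7:NC,23:NA,59:NF,61:ND,66:NB,77:NE]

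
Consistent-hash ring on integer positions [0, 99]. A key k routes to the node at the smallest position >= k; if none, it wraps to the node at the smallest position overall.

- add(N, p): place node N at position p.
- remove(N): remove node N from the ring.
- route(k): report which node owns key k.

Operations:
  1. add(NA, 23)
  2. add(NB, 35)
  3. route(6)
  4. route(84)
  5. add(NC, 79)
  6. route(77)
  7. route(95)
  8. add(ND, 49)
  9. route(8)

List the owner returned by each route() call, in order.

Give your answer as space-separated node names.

Answer: NA NA NC NA NA

Derivation:
Op 1: add NA@23 -> ring=[23:NA]
Op 2: add NB@35 -> ring=[23:NA,35:NB]
Op 3: route key 6: smallest pos >= 6 is 23 -> NA
Op 4: route key 84: none >= 84, wrap to smallest pos 23 -> NA
Op 5: add NC@79 -> ring=[23:NA,35:NB,79:NC]
Op 6: route key 77: smallest pos >= 77 is 79 -> NC
Op 7: route key 95: none >= 95, wrap to smallest pos 23 -> NA
Op 8: add ND@49 -> ring=[23:NA,35:NB,49:ND,79:NC]
Op 9: route key 8: smallest pos >= 8 is 23 -> NA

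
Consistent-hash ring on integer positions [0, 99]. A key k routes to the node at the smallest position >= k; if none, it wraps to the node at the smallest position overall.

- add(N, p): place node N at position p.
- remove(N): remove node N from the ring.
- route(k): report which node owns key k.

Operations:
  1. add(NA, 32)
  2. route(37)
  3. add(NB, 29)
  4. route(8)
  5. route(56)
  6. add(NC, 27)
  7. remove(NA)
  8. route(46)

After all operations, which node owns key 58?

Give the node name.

Answer: NC

Derivation:
Op 1: add NA@32 -> ring=[32:NA]
Op 2: route key 37: none >= 37, wrap to smallest pos 32 -> NA
Op 3: add NB@29 -> ring=[29:NB,32:NA]
Op 4: route key 8: smallest pos >= 8 is 29 -> NB
Op 5: route key 56: none >= 56, wrap to smallest pos 29 -> NB
Op 6: add NC@27 -> ring=[27:NC,29:NB,32:NA]
Op 7: remove NA -> ring=[27:NC,29:NB]
Op 8: route key 46: none >= 46, wrap to smallest pos 27 -> NC
Final route key 58: none >= 58, wrap to smallest pos 27 -> NC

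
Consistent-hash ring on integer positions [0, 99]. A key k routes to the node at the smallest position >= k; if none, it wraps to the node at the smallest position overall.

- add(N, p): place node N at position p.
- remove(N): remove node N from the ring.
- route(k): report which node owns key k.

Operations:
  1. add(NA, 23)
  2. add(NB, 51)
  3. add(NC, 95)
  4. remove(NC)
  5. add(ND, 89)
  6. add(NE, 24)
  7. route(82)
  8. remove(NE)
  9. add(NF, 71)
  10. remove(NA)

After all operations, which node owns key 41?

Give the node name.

Op 1: add NA@23 -> ring=[23:NA]
Op 2: add NB@51 -> ring=[23:NA,51:NB]
Op 3: add NC@95 -> ring=[23:NA,51:NB,95:NC]
Op 4: remove NC -> ring=[23:NA,51:NB]
Op 5: add ND@89 -> ring=[23:NA,51:NB,89:ND]
Op 6: add NE@24 -> ring=[23:NA,24:NE,51:NB,89:ND]
Op 7: route key 82: smallest pos >= 82 is 89 -> ND
Op 8: remove NE -> ring=[23:NA,51:NB,89:ND]
Op 9: add NF@71 -> ring=[23:NA,51:NB,71:NF,89:ND]
Op 10: remove NA -> ring=[51:NB,71:NF,89:ND]
Final route key 41: smallest pos >= 41 is 51 -> NB

Answer: NB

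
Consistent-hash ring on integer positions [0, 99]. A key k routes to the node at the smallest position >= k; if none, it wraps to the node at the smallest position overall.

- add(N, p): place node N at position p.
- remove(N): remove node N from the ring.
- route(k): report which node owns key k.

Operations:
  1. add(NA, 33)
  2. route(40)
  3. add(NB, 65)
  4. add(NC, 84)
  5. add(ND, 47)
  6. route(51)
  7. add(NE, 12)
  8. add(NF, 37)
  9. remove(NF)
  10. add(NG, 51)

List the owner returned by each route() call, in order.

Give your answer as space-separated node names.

Answer: NA NB

Derivation:
Op 1: add NA@33 -> ring=[33:NA]
Op 2: route key 40: none >= 40, wrap to smallest pos 33 -> NA
Op 3: add NB@65 -> ring=[33:NA,65:NB]
Op 4: add NC@84 -> ring=[33:NA,65:NB,84:NC]
Op 5: add ND@47 -> ring=[33:NA,47:ND,65:NB,84:NC]
Op 6: route key 51: smallest pos >= 51 is 65 -> NB
Op 7: add NE@12 -> ring=[12:NE,33:NA,47:ND,65:NB,84:NC]
Op 8: add NF@37 -> ring=[12:NE,33:NA,37:NF,47:ND,65:NB,84:NC]
Op 9: remove NF -> ring=[12:NE,33:NA,47:ND,65:NB,84:NC]
Op 10: add NG@51 -> ring=[12:NE,33:NA,47:ND,51:NG,65:NB,84:NC]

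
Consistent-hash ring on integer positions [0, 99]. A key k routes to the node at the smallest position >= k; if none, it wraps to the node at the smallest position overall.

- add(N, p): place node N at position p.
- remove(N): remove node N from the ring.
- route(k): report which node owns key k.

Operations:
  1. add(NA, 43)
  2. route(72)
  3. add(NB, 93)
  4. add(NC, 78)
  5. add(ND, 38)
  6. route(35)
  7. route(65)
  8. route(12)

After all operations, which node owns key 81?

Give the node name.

Answer: NB

Derivation:
Op 1: add NA@43 -> ring=[43:NA]
Op 2: route key 72: none >= 72, wrap to smallest pos 43 -> NA
Op 3: add NB@93 -> ring=[43:NA,93:NB]
Op 4: add NC@78 -> ring=[43:NA,78:NC,93:NB]
Op 5: add ND@38 -> ring=[38:ND,43:NA,78:NC,93:NB]
Op 6: route key 35: smallest pos >= 35 is 38 -> ND
Op 7: route key 65: smallest pos >= 65 is 78 -> NC
Op 8: route key 12: smallest pos >= 12 is 38 -> ND
Final route key 81: smallest pos >= 81 is 93 -> NB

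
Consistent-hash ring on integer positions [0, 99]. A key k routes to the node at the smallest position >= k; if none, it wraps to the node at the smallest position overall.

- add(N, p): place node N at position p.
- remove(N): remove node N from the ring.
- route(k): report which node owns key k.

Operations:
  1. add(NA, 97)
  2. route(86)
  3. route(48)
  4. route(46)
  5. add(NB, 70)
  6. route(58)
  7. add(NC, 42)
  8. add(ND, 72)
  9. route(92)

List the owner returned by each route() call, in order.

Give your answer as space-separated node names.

Op 1: add NA@97 -> ring=[97:NA]
Op 2: route key 86: smallest pos >= 86 is 97 -> NA
Op 3: route key 48: smallest pos >= 48 is 97 -> NA
Op 4: route key 46: smallest pos >= 46 is 97 -> NA
Op 5: add NB@70 -> ring=[70:NB,97:NA]
Op 6: route key 58: smallest pos >= 58 is 70 -> NB
Op 7: add NC@42 -> ring=[42:NC,70:NB,97:NA]
Op 8: add ND@72 -> ring=[42:NC,70:NB,72:ND,97:NA]
Op 9: route key 92: smallest pos >= 92 is 97 -> NA

Answer: NA NA NA NB NA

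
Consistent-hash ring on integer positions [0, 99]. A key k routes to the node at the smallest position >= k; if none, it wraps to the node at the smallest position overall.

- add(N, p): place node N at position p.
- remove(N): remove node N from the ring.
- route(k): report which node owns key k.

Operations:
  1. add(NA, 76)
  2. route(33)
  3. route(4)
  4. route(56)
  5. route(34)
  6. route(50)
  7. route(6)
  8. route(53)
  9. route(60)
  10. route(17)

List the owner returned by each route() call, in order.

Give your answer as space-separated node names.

Op 1: add NA@76 -> ring=[76:NA]
Op 2: route key 33: smallest pos >= 33 is 76 -> NA
Op 3: route key 4: smallest pos >= 4 is 76 -> NA
Op 4: route key 56: smallest pos >= 56 is 76 -> NA
Op 5: route key 34: smallest pos >= 34 is 76 -> NA
Op 6: route key 50: smallest pos >= 50 is 76 -> NA
Op 7: route key 6: smallest pos >= 6 is 76 -> NA
Op 8: route key 53: smallest pos >= 53 is 76 -> NA
Op 9: route key 60: smallest pos >= 60 is 76 -> NA
Op 10: route key 17: smallest pos >= 17 is 76 -> NA

Answer: NA NA NA NA NA NA NA NA NA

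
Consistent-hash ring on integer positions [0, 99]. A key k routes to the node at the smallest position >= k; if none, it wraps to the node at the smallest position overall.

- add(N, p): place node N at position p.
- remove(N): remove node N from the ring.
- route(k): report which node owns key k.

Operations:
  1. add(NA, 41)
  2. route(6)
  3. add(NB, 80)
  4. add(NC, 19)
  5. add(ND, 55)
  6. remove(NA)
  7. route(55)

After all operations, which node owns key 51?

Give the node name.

Answer: ND

Derivation:
Op 1: add NA@41 -> ring=[41:NA]
Op 2: route key 6: smallest pos >= 6 is 41 -> NA
Op 3: add NB@80 -> ring=[41:NA,80:NB]
Op 4: add NC@19 -> ring=[19:NC,41:NA,80:NB]
Op 5: add ND@55 -> ring=[19:NC,41:NA,55:ND,80:NB]
Op 6: remove NA -> ring=[19:NC,55:ND,80:NB]
Op 7: route key 55: smallest pos >= 55 is 55 -> ND
Final route key 51: smallest pos >= 51 is 55 -> ND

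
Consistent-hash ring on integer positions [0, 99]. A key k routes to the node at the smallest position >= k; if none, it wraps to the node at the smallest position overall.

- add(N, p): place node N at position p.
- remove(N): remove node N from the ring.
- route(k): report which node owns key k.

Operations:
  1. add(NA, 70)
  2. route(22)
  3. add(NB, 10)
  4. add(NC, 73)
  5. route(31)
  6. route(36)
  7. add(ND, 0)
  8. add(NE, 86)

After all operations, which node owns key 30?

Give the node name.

Op 1: add NA@70 -> ring=[70:NA]
Op 2: route key 22: smallest pos >= 22 is 70 -> NA
Op 3: add NB@10 -> ring=[10:NB,70:NA]
Op 4: add NC@73 -> ring=[10:NB,70:NA,73:NC]
Op 5: route key 31: smallest pos >= 31 is 70 -> NA
Op 6: route key 36: smallest pos >= 36 is 70 -> NA
Op 7: add ND@0 -> ring=[0:ND,10:NB,70:NA,73:NC]
Op 8: add NE@86 -> ring=[0:ND,10:NB,70:NA,73:NC,86:NE]
Final route key 30: smallest pos >= 30 is 70 -> NA

Answer: NA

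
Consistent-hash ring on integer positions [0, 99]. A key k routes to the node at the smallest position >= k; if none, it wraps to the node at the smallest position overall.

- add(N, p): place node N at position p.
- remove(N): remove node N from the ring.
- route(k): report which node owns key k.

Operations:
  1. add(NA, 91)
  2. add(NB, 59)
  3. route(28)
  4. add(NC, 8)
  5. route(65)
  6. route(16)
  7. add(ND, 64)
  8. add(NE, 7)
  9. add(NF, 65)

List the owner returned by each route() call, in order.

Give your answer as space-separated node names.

Op 1: add NA@91 -> ring=[91:NA]
Op 2: add NB@59 -> ring=[59:NB,91:NA]
Op 3: route key 28: smallest pos >= 28 is 59 -> NB
Op 4: add NC@8 -> ring=[8:NC,59:NB,91:NA]
Op 5: route key 65: smallest pos >= 65 is 91 -> NA
Op 6: route key 16: smallest pos >= 16 is 59 -> NB
Op 7: add ND@64 -> ring=[8:NC,59:NB,64:ND,91:NA]
Op 8: add NE@7 -> ring=[7:NE,8:NC,59:NB,64:ND,91:NA]
Op 9: add NF@65 -> ring=[7:NE,8:NC,59:NB,64:ND,65:NF,91:NA]

Answer: NB NA NB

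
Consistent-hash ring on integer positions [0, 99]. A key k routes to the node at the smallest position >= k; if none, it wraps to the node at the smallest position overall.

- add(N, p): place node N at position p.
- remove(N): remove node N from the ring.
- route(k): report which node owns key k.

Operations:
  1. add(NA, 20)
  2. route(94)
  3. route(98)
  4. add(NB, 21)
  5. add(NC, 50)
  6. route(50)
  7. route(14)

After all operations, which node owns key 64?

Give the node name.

Op 1: add NA@20 -> ring=[20:NA]
Op 2: route key 94: none >= 94, wrap to smallest pos 20 -> NA
Op 3: route key 98: none >= 98, wrap to smallest pos 20 -> NA
Op 4: add NB@21 -> ring=[20:NA,21:NB]
Op 5: add NC@50 -> ring=[20:NA,21:NB,50:NC]
Op 6: route key 50: smallest pos >= 50 is 50 -> NC
Op 7: route key 14: smallest pos >= 14 is 20 -> NA
Final route key 64: none >= 64, wrap to smallest pos 20 -> NA

Answer: NA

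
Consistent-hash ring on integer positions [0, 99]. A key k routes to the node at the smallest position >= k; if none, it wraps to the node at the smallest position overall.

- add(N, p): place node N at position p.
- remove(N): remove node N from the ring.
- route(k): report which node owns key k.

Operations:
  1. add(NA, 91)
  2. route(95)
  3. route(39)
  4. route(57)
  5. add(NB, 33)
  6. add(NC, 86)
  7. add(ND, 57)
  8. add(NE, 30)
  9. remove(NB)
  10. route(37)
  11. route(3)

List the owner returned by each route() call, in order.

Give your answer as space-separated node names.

Answer: NA NA NA ND NE

Derivation:
Op 1: add NA@91 -> ring=[91:NA]
Op 2: route key 95: none >= 95, wrap to smallest pos 91 -> NA
Op 3: route key 39: smallest pos >= 39 is 91 -> NA
Op 4: route key 57: smallest pos >= 57 is 91 -> NA
Op 5: add NB@33 -> ring=[33:NB,91:NA]
Op 6: add NC@86 -> ring=[33:NB,86:NC,91:NA]
Op 7: add ND@57 -> ring=[33:NB,57:ND,86:NC,91:NA]
Op 8: add NE@30 -> ring=[30:NE,33:NB,57:ND,86:NC,91:NA]
Op 9: remove NB -> ring=[30:NE,57:ND,86:NC,91:NA]
Op 10: route key 37: smallest pos >= 37 is 57 -> ND
Op 11: route key 3: smallest pos >= 3 is 30 -> NE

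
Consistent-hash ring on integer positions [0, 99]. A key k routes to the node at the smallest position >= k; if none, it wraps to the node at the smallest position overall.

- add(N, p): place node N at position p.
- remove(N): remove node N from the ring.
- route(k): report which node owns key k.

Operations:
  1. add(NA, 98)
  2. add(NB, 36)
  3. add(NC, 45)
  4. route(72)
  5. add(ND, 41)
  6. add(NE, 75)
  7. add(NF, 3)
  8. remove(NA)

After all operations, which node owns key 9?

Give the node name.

Answer: NB

Derivation:
Op 1: add NA@98 -> ring=[98:NA]
Op 2: add NB@36 -> ring=[36:NB,98:NA]
Op 3: add NC@45 -> ring=[36:NB,45:NC,98:NA]
Op 4: route key 72: smallest pos >= 72 is 98 -> NA
Op 5: add ND@41 -> ring=[36:NB,41:ND,45:NC,98:NA]
Op 6: add NE@75 -> ring=[36:NB,41:ND,45:NC,75:NE,98:NA]
Op 7: add NF@3 -> ring=[3:NF,36:NB,41:ND,45:NC,75:NE,98:NA]
Op 8: remove NA -> ring=[3:NF,36:NB,41:ND,45:NC,75:NE]
Final route key 9: smallest pos >= 9 is 36 -> NB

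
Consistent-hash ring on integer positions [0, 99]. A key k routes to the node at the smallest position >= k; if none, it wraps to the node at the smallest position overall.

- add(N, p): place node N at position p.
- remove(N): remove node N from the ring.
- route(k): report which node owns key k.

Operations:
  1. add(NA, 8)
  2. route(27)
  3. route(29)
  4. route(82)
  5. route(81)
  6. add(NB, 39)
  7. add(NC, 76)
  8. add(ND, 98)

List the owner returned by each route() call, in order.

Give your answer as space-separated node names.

Op 1: add NA@8 -> ring=[8:NA]
Op 2: route key 27: none >= 27, wrap to smallest pos 8 -> NA
Op 3: route key 29: none >= 29, wrap to smallest pos 8 -> NA
Op 4: route key 82: none >= 82, wrap to smallest pos 8 -> NA
Op 5: route key 81: none >= 81, wrap to smallest pos 8 -> NA
Op 6: add NB@39 -> ring=[8:NA,39:NB]
Op 7: add NC@76 -> ring=[8:NA,39:NB,76:NC]
Op 8: add ND@98 -> ring=[8:NA,39:NB,76:NC,98:ND]

Answer: NA NA NA NA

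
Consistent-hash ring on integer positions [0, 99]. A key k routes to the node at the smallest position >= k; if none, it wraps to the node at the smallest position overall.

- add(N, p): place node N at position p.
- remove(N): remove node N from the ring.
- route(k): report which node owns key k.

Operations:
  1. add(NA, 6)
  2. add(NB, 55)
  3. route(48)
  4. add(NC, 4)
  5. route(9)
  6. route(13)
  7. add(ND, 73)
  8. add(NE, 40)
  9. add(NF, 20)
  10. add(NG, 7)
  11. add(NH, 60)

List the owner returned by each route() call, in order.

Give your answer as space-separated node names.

Op 1: add NA@6 -> ring=[6:NA]
Op 2: add NB@55 -> ring=[6:NA,55:NB]
Op 3: route key 48: smallest pos >= 48 is 55 -> NB
Op 4: add NC@4 -> ring=[4:NC,6:NA,55:NB]
Op 5: route key 9: smallest pos >= 9 is 55 -> NB
Op 6: route key 13: smallest pos >= 13 is 55 -> NB
Op 7: add ND@73 -> ring=[4:NC,6:NA,55:NB,73:ND]
Op 8: add NE@40 -> ring=[4:NC,6:NA,40:NE,55:NB,73:ND]
Op 9: add NF@20 -> ring=[4:NC,6:NA,20:NF,40:NE,55:NB,73:ND]
Op 10: add NG@7 -> ring=[4:NC,6:NA,7:NG,20:NF,40:NE,55:NB,73:ND]
Op 11: add NH@60 -> ring=[4:NC,6:NA,7:NG,20:NF,40:NE,55:NB,60:NH,73:ND]

Answer: NB NB NB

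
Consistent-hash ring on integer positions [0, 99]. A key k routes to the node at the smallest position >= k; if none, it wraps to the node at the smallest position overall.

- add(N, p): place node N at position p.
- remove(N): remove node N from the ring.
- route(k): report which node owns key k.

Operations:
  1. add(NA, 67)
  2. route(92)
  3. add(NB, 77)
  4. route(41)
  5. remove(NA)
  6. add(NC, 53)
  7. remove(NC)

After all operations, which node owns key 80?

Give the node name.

Op 1: add NA@67 -> ring=[67:NA]
Op 2: route key 92: none >= 92, wrap to smallest pos 67 -> NA
Op 3: add NB@77 -> ring=[67:NA,77:NB]
Op 4: route key 41: smallest pos >= 41 is 67 -> NA
Op 5: remove NA -> ring=[77:NB]
Op 6: add NC@53 -> ring=[53:NC,77:NB]
Op 7: remove NC -> ring=[77:NB]
Final route key 80: none >= 80, wrap to smallest pos 77 -> NB

Answer: NB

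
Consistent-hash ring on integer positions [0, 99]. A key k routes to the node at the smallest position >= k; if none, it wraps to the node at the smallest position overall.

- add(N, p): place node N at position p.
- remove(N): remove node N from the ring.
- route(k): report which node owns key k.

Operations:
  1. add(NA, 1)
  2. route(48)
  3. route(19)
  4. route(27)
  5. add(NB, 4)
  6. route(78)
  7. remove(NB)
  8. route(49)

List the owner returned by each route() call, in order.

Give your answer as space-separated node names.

Answer: NA NA NA NA NA

Derivation:
Op 1: add NA@1 -> ring=[1:NA]
Op 2: route key 48: none >= 48, wrap to smallest pos 1 -> NA
Op 3: route key 19: none >= 19, wrap to smallest pos 1 -> NA
Op 4: route key 27: none >= 27, wrap to smallest pos 1 -> NA
Op 5: add NB@4 -> ring=[1:NA,4:NB]
Op 6: route key 78: none >= 78, wrap to smallest pos 1 -> NA
Op 7: remove NB -> ring=[1:NA]
Op 8: route key 49: none >= 49, wrap to smallest pos 1 -> NA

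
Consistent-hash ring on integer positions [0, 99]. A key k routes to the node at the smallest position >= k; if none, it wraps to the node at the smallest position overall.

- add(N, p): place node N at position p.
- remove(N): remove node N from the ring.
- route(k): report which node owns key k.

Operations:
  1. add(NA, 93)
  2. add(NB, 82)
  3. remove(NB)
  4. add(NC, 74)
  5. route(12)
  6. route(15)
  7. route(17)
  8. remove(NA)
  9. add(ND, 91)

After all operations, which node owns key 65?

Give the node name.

Answer: NC

Derivation:
Op 1: add NA@93 -> ring=[93:NA]
Op 2: add NB@82 -> ring=[82:NB,93:NA]
Op 3: remove NB -> ring=[93:NA]
Op 4: add NC@74 -> ring=[74:NC,93:NA]
Op 5: route key 12: smallest pos >= 12 is 74 -> NC
Op 6: route key 15: smallest pos >= 15 is 74 -> NC
Op 7: route key 17: smallest pos >= 17 is 74 -> NC
Op 8: remove NA -> ring=[74:NC]
Op 9: add ND@91 -> ring=[74:NC,91:ND]
Final route key 65: smallest pos >= 65 is 74 -> NC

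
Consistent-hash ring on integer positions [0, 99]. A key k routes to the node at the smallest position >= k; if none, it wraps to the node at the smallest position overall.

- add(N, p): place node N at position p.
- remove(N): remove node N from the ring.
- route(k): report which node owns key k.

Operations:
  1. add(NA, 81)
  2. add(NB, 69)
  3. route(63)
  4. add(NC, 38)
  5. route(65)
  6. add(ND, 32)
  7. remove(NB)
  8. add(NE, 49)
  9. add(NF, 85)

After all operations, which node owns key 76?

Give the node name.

Answer: NA

Derivation:
Op 1: add NA@81 -> ring=[81:NA]
Op 2: add NB@69 -> ring=[69:NB,81:NA]
Op 3: route key 63: smallest pos >= 63 is 69 -> NB
Op 4: add NC@38 -> ring=[38:NC,69:NB,81:NA]
Op 5: route key 65: smallest pos >= 65 is 69 -> NB
Op 6: add ND@32 -> ring=[32:ND,38:NC,69:NB,81:NA]
Op 7: remove NB -> ring=[32:ND,38:NC,81:NA]
Op 8: add NE@49 -> ring=[32:ND,38:NC,49:NE,81:NA]
Op 9: add NF@85 -> ring=[32:ND,38:NC,49:NE,81:NA,85:NF]
Final route key 76: smallest pos >= 76 is 81 -> NA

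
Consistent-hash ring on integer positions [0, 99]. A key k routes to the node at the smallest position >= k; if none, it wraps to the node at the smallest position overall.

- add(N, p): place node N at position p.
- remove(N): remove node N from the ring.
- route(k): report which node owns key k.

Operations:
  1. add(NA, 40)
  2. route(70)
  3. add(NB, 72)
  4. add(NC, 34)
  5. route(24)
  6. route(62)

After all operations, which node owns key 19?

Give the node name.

Answer: NC

Derivation:
Op 1: add NA@40 -> ring=[40:NA]
Op 2: route key 70: none >= 70, wrap to smallest pos 40 -> NA
Op 3: add NB@72 -> ring=[40:NA,72:NB]
Op 4: add NC@34 -> ring=[34:NC,40:NA,72:NB]
Op 5: route key 24: smallest pos >= 24 is 34 -> NC
Op 6: route key 62: smallest pos >= 62 is 72 -> NB
Final route key 19: smallest pos >= 19 is 34 -> NC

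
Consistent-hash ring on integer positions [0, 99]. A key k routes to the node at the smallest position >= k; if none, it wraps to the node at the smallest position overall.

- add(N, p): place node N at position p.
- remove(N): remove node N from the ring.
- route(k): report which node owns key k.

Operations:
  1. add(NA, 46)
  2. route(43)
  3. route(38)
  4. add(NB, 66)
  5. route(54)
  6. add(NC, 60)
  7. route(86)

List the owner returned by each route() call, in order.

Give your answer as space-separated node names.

Answer: NA NA NB NA

Derivation:
Op 1: add NA@46 -> ring=[46:NA]
Op 2: route key 43: smallest pos >= 43 is 46 -> NA
Op 3: route key 38: smallest pos >= 38 is 46 -> NA
Op 4: add NB@66 -> ring=[46:NA,66:NB]
Op 5: route key 54: smallest pos >= 54 is 66 -> NB
Op 6: add NC@60 -> ring=[46:NA,60:NC,66:NB]
Op 7: route key 86: none >= 86, wrap to smallest pos 46 -> NA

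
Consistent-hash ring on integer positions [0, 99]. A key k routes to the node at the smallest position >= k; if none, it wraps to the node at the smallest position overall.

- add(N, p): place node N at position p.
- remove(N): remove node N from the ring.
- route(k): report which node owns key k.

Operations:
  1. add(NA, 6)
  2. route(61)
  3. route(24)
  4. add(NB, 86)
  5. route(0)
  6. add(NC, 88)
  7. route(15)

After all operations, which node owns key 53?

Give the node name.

Op 1: add NA@6 -> ring=[6:NA]
Op 2: route key 61: none >= 61, wrap to smallest pos 6 -> NA
Op 3: route key 24: none >= 24, wrap to smallest pos 6 -> NA
Op 4: add NB@86 -> ring=[6:NA,86:NB]
Op 5: route key 0: smallest pos >= 0 is 6 -> NA
Op 6: add NC@88 -> ring=[6:NA,86:NB,88:NC]
Op 7: route key 15: smallest pos >= 15 is 86 -> NB
Final route key 53: smallest pos >= 53 is 86 -> NB

Answer: NB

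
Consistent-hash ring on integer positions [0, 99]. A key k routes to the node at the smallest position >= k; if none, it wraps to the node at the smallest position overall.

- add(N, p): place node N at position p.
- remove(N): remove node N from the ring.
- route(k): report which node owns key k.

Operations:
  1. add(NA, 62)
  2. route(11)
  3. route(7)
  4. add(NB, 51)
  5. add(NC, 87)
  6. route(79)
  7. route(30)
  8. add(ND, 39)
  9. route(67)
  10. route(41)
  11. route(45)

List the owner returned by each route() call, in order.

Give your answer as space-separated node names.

Op 1: add NA@62 -> ring=[62:NA]
Op 2: route key 11: smallest pos >= 11 is 62 -> NA
Op 3: route key 7: smallest pos >= 7 is 62 -> NA
Op 4: add NB@51 -> ring=[51:NB,62:NA]
Op 5: add NC@87 -> ring=[51:NB,62:NA,87:NC]
Op 6: route key 79: smallest pos >= 79 is 87 -> NC
Op 7: route key 30: smallest pos >= 30 is 51 -> NB
Op 8: add ND@39 -> ring=[39:ND,51:NB,62:NA,87:NC]
Op 9: route key 67: smallest pos >= 67 is 87 -> NC
Op 10: route key 41: smallest pos >= 41 is 51 -> NB
Op 11: route key 45: smallest pos >= 45 is 51 -> NB

Answer: NA NA NC NB NC NB NB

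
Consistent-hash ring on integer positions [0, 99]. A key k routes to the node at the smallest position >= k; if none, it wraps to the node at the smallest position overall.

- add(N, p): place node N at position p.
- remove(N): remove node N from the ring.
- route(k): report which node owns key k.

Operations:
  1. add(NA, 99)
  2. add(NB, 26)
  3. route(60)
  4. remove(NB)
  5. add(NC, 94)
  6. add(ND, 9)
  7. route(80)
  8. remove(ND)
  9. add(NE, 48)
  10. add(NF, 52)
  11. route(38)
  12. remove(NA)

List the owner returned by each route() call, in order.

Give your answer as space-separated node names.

Op 1: add NA@99 -> ring=[99:NA]
Op 2: add NB@26 -> ring=[26:NB,99:NA]
Op 3: route key 60: smallest pos >= 60 is 99 -> NA
Op 4: remove NB -> ring=[99:NA]
Op 5: add NC@94 -> ring=[94:NC,99:NA]
Op 6: add ND@9 -> ring=[9:ND,94:NC,99:NA]
Op 7: route key 80: smallest pos >= 80 is 94 -> NC
Op 8: remove ND -> ring=[94:NC,99:NA]
Op 9: add NE@48 -> ring=[48:NE,94:NC,99:NA]
Op 10: add NF@52 -> ring=[48:NE,52:NF,94:NC,99:NA]
Op 11: route key 38: smallest pos >= 38 is 48 -> NE
Op 12: remove NA -> ring=[48:NE,52:NF,94:NC]

Answer: NA NC NE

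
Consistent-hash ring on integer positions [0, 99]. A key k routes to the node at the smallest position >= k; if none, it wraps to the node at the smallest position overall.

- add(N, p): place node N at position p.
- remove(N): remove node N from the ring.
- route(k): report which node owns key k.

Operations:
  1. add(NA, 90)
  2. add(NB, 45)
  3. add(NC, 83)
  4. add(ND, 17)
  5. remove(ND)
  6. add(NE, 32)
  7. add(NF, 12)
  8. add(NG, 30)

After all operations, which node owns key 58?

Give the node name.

Answer: NC

Derivation:
Op 1: add NA@90 -> ring=[90:NA]
Op 2: add NB@45 -> ring=[45:NB,90:NA]
Op 3: add NC@83 -> ring=[45:NB,83:NC,90:NA]
Op 4: add ND@17 -> ring=[17:ND,45:NB,83:NC,90:NA]
Op 5: remove ND -> ring=[45:NB,83:NC,90:NA]
Op 6: add NE@32 -> ring=[32:NE,45:NB,83:NC,90:NA]
Op 7: add NF@12 -> ring=[12:NF,32:NE,45:NB,83:NC,90:NA]
Op 8: add NG@30 -> ring=[12:NF,30:NG,32:NE,45:NB,83:NC,90:NA]
Final route key 58: smallest pos >= 58 is 83 -> NC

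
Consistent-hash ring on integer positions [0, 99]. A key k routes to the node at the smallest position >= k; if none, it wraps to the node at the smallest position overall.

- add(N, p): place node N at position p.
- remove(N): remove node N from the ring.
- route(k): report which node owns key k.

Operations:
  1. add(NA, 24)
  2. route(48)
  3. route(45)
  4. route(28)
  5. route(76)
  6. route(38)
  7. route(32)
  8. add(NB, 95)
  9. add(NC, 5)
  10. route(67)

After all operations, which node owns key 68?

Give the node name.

Op 1: add NA@24 -> ring=[24:NA]
Op 2: route key 48: none >= 48, wrap to smallest pos 24 -> NA
Op 3: route key 45: none >= 45, wrap to smallest pos 24 -> NA
Op 4: route key 28: none >= 28, wrap to smallest pos 24 -> NA
Op 5: route key 76: none >= 76, wrap to smallest pos 24 -> NA
Op 6: route key 38: none >= 38, wrap to smallest pos 24 -> NA
Op 7: route key 32: none >= 32, wrap to smallest pos 24 -> NA
Op 8: add NB@95 -> ring=[24:NA,95:NB]
Op 9: add NC@5 -> ring=[5:NC,24:NA,95:NB]
Op 10: route key 67: smallest pos >= 67 is 95 -> NB
Final route key 68: smallest pos >= 68 is 95 -> NB

Answer: NB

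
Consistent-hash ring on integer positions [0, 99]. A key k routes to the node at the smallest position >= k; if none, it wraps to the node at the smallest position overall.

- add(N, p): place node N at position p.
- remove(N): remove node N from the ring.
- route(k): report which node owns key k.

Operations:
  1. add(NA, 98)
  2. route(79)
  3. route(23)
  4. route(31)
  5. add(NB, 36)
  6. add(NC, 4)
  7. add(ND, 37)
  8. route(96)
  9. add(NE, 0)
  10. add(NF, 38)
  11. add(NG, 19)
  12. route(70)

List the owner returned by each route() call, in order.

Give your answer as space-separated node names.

Op 1: add NA@98 -> ring=[98:NA]
Op 2: route key 79: smallest pos >= 79 is 98 -> NA
Op 3: route key 23: smallest pos >= 23 is 98 -> NA
Op 4: route key 31: smallest pos >= 31 is 98 -> NA
Op 5: add NB@36 -> ring=[36:NB,98:NA]
Op 6: add NC@4 -> ring=[4:NC,36:NB,98:NA]
Op 7: add ND@37 -> ring=[4:NC,36:NB,37:ND,98:NA]
Op 8: route key 96: smallest pos >= 96 is 98 -> NA
Op 9: add NE@0 -> ring=[0:NE,4:NC,36:NB,37:ND,98:NA]
Op 10: add NF@38 -> ring=[0:NE,4:NC,36:NB,37:ND,38:NF,98:NA]
Op 11: add NG@19 -> ring=[0:NE,4:NC,19:NG,36:NB,37:ND,38:NF,98:NA]
Op 12: route key 70: smallest pos >= 70 is 98 -> NA

Answer: NA NA NA NA NA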